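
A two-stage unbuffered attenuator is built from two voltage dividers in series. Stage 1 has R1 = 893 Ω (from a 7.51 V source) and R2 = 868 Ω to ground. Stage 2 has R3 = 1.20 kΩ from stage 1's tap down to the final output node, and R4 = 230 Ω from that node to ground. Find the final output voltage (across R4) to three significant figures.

V_out ≈ 0.455 V

Stage 2 presents R3+R4 = 1430 Ω as a load on stage 1's tap.
Stage 1's lower leg becomes R2‖(R3+R4) = 540.1 Ω, so V_mid = 7.51 × 540.1/1433 = 2.830 V.
Stage 2 is itself unloaded: V_out = V_mid × R4/(R3+R4) = 2.830 × 230/1430 = 0.455 V.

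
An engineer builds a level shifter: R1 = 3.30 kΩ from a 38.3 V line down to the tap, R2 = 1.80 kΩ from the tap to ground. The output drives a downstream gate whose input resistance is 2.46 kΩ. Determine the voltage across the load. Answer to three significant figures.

V_out ≈ 9.17 V

The load sits in parallel with R2: R2‖R_L = (1.80 × 2.46) / (1.80 + 2.46) = 1.039 kΩ.
V_out = 38.3 × 1.039 / (3.30 + 1.039) = 38.3 × 1.039/4.339 = 9.17 V.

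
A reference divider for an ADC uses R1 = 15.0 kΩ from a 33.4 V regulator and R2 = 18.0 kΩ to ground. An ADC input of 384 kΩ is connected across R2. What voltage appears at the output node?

The load sits in parallel with R2: R2‖R_L = (18.0 × 384) / (18.0 + 384) = 17.19 kΩ.
V_out = 33.4 × 17.19 / (15.0 + 17.19) = 33.4 × 17.19/32.19 = 17.8 V.

V_out ≈ 17.8 V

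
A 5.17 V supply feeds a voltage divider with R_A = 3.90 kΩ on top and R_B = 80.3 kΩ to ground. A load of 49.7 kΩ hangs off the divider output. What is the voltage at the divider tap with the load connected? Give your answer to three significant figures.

V_out ≈ 4.59 V

The load sits in parallel with R_B: R_B‖R_L = (80.3 × 49.7) / (80.3 + 49.7) = 30.70 kΩ.
V_out = 5.17 × 30.70 / (3.90 + 30.70) = 5.17 × 30.70/34.60 = 4.59 V.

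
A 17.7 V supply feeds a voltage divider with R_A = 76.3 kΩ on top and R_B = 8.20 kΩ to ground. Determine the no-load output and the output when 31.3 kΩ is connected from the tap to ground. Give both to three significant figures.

Open-circuit: V = 17.7 × 8.20/(76.3 + 8.20) = 1.72 V.
With the load, R_B becomes R_B‖R_L = 6.498 kΩ, so V = 17.7 × 6.498/82.80 = 1.39 V.

Unloaded: 1.72 V; loaded: 1.39 V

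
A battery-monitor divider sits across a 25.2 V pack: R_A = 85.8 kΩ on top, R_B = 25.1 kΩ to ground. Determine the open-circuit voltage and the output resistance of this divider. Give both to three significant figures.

V_th is the open-circuit tap voltage: 25.2 × 25.1/(85.8 + 25.1) = 5.70 V.
With the supply zeroed, R_A and R_B appear in parallel from the tap: R_th = R_A‖R_B = (85.8 × 25.1)/110.9 = 19.4 kΩ.

V_th = 5.70 V, R_th = 19.4 kΩ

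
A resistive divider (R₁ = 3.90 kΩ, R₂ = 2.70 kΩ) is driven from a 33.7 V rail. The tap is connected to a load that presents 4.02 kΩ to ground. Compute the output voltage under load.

The load sits in parallel with R₂: R₂‖R_L = (2.70 × 4.02) / (2.70 + 4.02) = 1.615 kΩ.
V_out = 33.7 × 1.615 / (3.90 + 1.615) = 33.7 × 1.615/5.515 = 9.87 V.
(Unloaded it would have been 13.8 V.)

V_out ≈ 9.87 V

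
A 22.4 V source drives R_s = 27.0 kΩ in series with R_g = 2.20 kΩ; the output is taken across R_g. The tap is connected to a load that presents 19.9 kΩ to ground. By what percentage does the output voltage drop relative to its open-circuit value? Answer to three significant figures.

Unloaded V = 22.4 × 2.20/29.20 = 1.6877 V.
Loaded: R_g‖R_L = 1.981 kΩ, giving V = 22.4 × 1.981/28.98 = 1.5312 V.
Drop = (1.6877 − 1.5312) / 1.6877 = 9.27 %.

9.27 %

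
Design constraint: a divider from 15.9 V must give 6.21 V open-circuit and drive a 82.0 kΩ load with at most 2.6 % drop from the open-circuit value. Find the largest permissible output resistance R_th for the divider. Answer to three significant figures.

Loading drop = R_th/(R_th + R_L) ≤ 0.0260, so R_th ≤ R_L · ε/(1−ε) = 82.0 kΩ × 0.0260/0.9740 = 2.19 kΩ.

R_th ≤ 2.19 kΩ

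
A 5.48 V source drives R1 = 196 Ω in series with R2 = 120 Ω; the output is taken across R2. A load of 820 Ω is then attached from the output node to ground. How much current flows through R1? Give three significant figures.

R2‖R_L = 104.7 Ω, so the source sees R1 + R2‖R_L = 300.7 Ω.
I = 5.48 V / 300.7 Ω = 18.2 mA.

I ≈ 18.2 mA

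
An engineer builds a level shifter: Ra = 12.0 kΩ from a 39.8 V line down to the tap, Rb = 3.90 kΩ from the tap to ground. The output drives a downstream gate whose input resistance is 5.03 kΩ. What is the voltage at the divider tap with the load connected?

V_out ≈ 6.16 V

The load sits in parallel with Rb: Rb‖R_L = (3.90 × 5.03) / (3.90 + 5.03) = 2.197 kΩ.
V_out = 39.8 × 2.197 / (12.0 + 2.197) = 39.8 × 2.197/14.20 = 6.16 V.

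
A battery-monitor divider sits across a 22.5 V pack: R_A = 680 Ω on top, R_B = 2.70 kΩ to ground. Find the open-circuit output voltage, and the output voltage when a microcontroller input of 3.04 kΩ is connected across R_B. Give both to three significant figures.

Unloaded: 18.0 V; loaded: 15.2 V

Open-circuit: V = 22.5 × 2700/(680 + 2700) = 18.0 V.
With the load, R_B becomes R_B‖R_L = 1430 Ω, so V = 22.5 × 1430/2110 = 15.2 V.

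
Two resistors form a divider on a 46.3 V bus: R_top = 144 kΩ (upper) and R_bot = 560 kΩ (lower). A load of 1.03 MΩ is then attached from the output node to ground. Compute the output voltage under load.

V_out ≈ 33.1 V

The load sits in parallel with R_bot: R_bot‖R_L = (560 × 1030) / (560 + 1030) = 362.8 kΩ.
V_out = 46.3 × 362.8 / (144 + 362.8) = 46.3 × 362.8/506.8 = 33.1 V.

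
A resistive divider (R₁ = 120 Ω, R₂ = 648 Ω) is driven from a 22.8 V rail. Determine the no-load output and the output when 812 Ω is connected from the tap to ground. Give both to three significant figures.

Unloaded: 19.2 V; loaded: 17.1 V

Open-circuit: V = 22.8 × 648/(120 + 648) = 19.2 V.
With the load, R₂ becomes R₂‖R_L = 360.4 Ω, so V = 22.8 × 360.4/480.4 = 17.1 V.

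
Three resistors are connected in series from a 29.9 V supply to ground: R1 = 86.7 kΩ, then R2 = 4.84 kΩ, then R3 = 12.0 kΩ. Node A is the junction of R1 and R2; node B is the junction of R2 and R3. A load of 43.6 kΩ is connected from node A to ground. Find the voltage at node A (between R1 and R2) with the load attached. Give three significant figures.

Below node A the series string R2+R3 = 16.84 kΩ sits in parallel with the 43.6 kΩ load: 12.15 kΩ.
V_A = 29.9 × 12.15/(86.7 + 12.15) = 3.67 V.

V ≈ 3.67 V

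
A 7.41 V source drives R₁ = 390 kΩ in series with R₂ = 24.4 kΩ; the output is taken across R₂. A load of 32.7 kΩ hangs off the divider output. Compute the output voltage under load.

V_out ≈ 0.256 V

The load sits in parallel with R₂: R₂‖R_L = (24.4 × 32.7) / (24.4 + 32.7) = 13.97 kΩ.
V_out = 7.41 × 13.97 / (390 + 13.97) = 7.41 × 13.97/404.0 = 0.256 V.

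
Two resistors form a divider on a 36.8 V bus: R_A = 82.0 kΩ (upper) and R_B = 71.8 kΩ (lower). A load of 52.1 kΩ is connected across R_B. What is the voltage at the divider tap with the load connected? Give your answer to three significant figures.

The load sits in parallel with R_B: R_B‖R_L = (71.8 × 52.1) / (71.8 + 52.1) = 30.19 kΩ.
V_out = 36.8 × 30.19 / (82.0 + 30.19) = 36.8 × 30.19/112.2 = 9.90 V.

V_out ≈ 9.90 V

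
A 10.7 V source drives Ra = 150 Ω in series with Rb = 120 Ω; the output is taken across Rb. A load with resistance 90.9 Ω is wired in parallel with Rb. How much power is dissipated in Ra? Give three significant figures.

Total resistance from the source is Ra + (Rb‖R_L) = 201.7 Ω, so I = 10.7/201.7 Ω = 53.04 mA.
P = I²·Ra = (53.04 mA)² × 150 Ω = 422 mW.

P ≈ 422 mW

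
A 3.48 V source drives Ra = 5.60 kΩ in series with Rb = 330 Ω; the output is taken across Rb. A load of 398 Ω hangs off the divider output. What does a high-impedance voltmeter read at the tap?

The load sits in parallel with Rb: Rb‖R_L = (330 × 398) / (330 + 398) = 180.4 Ω.
V_out = 3.48 × 180.4 / (5600 + 180.4) = 3.48 × 180.4/5780 = 0.109 V.

V_out ≈ 0.109 V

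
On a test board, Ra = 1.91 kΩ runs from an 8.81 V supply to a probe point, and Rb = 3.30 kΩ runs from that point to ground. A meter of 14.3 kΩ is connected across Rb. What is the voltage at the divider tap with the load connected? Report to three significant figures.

The load sits in parallel with Rb: Rb‖R_L = (3.30 × 14.3) / (3.30 + 14.3) = 2.681 kΩ.
V_out = 8.81 × 2.681 / (1.91 + 2.681) = 8.81 × 2.681/4.591 = 5.14 V.
(Unloaded it would have been 5.58 V.)

V_out ≈ 5.14 V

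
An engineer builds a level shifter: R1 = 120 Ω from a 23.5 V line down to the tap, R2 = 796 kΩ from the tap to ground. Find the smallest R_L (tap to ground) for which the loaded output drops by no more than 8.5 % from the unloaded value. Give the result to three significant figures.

Output resistance R_th = R1‖R2 = (120 × 796000)/796100 = 120.0 Ω.
The fractional drop is R_th/(R_th + R_L); requiring this ≤ 0.0850 gives R_L ≥ R_th(1/0.0850 − 1) = 120.0 × 10.76 = 1.29 kΩ.

R_L(min) ≈ 1.29 kΩ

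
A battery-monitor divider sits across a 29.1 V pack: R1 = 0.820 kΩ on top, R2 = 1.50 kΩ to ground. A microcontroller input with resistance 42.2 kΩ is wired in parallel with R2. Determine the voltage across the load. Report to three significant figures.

V_out ≈ 18.6 V

The load sits in parallel with R2: R2‖R_L = (1500 × 42200) / (1500 + 42200) = 1449 Ω.
V_out = 29.1 × 1449 / (820 + 1449) = 29.1 × 1449/2269 = 18.6 V.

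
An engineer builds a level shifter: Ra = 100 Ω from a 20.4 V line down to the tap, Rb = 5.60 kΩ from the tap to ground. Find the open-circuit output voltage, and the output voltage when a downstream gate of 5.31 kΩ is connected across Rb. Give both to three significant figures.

Open-circuit: V = 20.4 × 5600/(100 + 5600) = 20.0 V.
With the load, Rb becomes Rb‖R_L = 2726 Ω, so V = 20.4 × 2726/2826 = 19.7 V.

Unloaded: 20.0 V; loaded: 19.7 V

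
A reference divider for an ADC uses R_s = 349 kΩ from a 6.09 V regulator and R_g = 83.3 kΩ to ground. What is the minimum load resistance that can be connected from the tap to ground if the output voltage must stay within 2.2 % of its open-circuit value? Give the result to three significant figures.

R_L(min) ≈ 2.99 MΩ

Output resistance R_th = R_s‖R_g = (349 × 83.3)/432.3 = 67.25 kΩ.
The fractional drop is R_th/(R_th + R_L); requiring this ≤ 0.0220 gives R_L ≥ R_th(1/0.0220 − 1) = 67.25 × 44.45 = 2.99 MΩ.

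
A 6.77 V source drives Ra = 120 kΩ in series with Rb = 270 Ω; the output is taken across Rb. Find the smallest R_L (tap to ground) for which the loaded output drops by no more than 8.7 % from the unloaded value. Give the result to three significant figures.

R_L(min) ≈ 2.83 kΩ

Output resistance R_th = Ra‖Rb = (120000 × 270)/120300 = 269.4 Ω.
The fractional drop is R_th/(R_th + R_L); requiring this ≤ 0.0870 gives R_L ≥ R_th(1/0.0870 − 1) = 269.4 × 10.49 = 2.83 kΩ.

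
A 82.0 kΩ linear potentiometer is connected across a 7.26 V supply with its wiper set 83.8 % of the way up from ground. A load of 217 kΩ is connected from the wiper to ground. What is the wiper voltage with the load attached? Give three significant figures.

The wiper splits the pot into (1−α)R = 13.28 kΩ above and αR = 68.72 kΩ below.
Lower section ‖ load = 52.19 kΩ.
V_wiper = 7.26 × 52.19/(13.28 + 52.19) = 5.79 V.

V ≈ 5.79 V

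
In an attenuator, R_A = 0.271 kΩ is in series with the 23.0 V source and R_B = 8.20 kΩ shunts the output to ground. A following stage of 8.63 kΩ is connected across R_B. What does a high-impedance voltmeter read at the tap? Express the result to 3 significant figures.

V_out ≈ 21.6 V

The load sits in parallel with R_B: R_B‖R_L = (8200 × 8630) / (8200 + 8630) = 4205 Ω.
V_out = 23.0 × 4205 / (271 + 4205) = 23.0 × 4205/4476 = 21.6 V.
(Unloaded it would have been 22.3 V.)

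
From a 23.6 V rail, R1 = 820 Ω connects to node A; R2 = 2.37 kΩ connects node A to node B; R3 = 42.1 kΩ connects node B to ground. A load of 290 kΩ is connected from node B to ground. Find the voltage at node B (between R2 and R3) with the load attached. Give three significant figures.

V ≈ 21.7 V

At node B, R3 is in parallel with the load: R3‖R_L = 36760 Ω.
Below node A the resistance is R2 + (R3‖R_L) = 39130 Ω, so V_A = 23.6 × 39130/39950 = 23.12 V.
Then V_B = V_A × (R3‖R_L)/(R2 + R3‖R_L) = 23.12 × 36760/39130 = 21.7 V.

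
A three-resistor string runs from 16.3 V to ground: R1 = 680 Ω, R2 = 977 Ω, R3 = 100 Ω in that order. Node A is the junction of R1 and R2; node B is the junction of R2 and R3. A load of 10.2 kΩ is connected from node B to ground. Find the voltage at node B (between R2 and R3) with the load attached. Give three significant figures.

V ≈ 0.919 V

At node B, R3 is in parallel with the load: R3‖R_L = 99.03 Ω.
Below node A the resistance is R2 + (R3‖R_L) = 1076 Ω, so V_A = 16.3 × 1076/1756 = 9.988 V.
Then V_B = V_A × (R3‖R_L)/(R2 + R3‖R_L) = 9.988 × 99.03/1076 = 0.919 V.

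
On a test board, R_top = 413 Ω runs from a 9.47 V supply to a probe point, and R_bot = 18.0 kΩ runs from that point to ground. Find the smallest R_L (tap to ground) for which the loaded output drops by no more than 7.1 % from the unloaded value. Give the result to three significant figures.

R_L(min) ≈ 5.28 kΩ

Output resistance R_th = R_top‖R_bot = (413 × 18000)/18410 = 403.7 Ω.
The fractional drop is R_th/(R_th + R_L); requiring this ≤ 0.0710 gives R_L ≥ R_th(1/0.0710 − 1) = 403.7 × 13.08 = 5.28 kΩ.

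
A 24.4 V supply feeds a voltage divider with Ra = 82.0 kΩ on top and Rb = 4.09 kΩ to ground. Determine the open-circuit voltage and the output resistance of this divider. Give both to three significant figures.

V_th = 1.16 V, R_th = 3.90 kΩ

V_th is the open-circuit tap voltage: 24.4 × 4.09/(82.0 + 4.09) = 1.16 V.
With the supply zeroed, Ra and Rb appear in parallel from the tap: R_th = Ra‖Rb = (82.0 × 4.09)/86.09 = 3.90 kΩ.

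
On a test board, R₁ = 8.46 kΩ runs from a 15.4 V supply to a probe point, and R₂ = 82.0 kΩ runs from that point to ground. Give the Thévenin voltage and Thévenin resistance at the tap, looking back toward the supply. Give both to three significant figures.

V_th = 14.0 V, R_th = 7.67 kΩ

V_th is the open-circuit tap voltage: 15.4 × 82.0/(8.46 + 82.0) = 14.0 V.
With the supply zeroed, R₁ and R₂ appear in parallel from the tap: R_th = R₁‖R₂ = (8.46 × 82.0)/90.46 = 7.67 kΩ.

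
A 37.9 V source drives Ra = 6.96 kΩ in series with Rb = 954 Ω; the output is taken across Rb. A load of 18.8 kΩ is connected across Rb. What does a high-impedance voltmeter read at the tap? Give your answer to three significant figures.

V_out ≈ 4.37 V

The load sits in parallel with Rb: Rb‖R_L = (954 × 18800) / (954 + 18800) = 907.9 Ω.
V_out = 37.9 × 907.9 / (6960 + 907.9) = 37.9 × 907.9/7868 = 4.37 V.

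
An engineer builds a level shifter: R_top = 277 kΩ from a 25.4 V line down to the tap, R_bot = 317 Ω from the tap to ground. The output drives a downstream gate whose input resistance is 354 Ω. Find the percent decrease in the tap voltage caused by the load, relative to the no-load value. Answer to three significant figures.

47.2 %

The divider's output (Thévenin) resistance is R_top‖R_bot = 316.6 Ω.
Fractional drop under load = R_th/(R_th + R_L) = 316.6 / (316.6 + 354) = 0.4721.
So the output falls by 47.2 %.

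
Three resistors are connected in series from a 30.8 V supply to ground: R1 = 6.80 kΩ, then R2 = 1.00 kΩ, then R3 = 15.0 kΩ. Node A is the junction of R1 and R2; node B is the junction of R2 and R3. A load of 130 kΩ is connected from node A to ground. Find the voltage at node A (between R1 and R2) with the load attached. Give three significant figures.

V ≈ 20.8 V

Below node A the series string R2+R3 = 16.00 kΩ sits in parallel with the 130 kΩ load: 14.25 kΩ.
V_A = 30.8 × 14.25/(6.80 + 14.25) = 20.8 V.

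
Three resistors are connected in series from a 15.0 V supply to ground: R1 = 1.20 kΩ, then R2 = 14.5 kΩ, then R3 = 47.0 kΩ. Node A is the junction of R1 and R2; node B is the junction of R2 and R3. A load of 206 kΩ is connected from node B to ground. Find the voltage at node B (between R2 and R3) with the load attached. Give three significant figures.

V ≈ 10.6 V

At node B, R3 is in parallel with the load: R3‖R_L = 38.27 kΩ.
Below node A the resistance is R2 + (R3‖R_L) = 52.77 kΩ, so V_A = 15.0 × 52.77/53.97 = 14.67 V.
Then V_B = V_A × (R3‖R_L)/(R2 + R3‖R_L) = 14.67 × 38.27/52.77 = 10.6 V.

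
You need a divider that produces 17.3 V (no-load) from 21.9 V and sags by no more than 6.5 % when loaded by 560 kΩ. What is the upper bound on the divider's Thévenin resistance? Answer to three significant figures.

R_th ≤ 38.9 kΩ

Loading drop = R_th/(R_th + R_L) ≤ 0.0650, so R_th ≤ R_L · ε/(1−ε) = 560 kΩ × 0.0650/0.9350 = 38.9 kΩ.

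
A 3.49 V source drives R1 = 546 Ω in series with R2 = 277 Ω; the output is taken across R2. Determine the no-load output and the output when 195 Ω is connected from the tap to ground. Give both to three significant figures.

Unloaded: 1.17 V; loaded: 0.605 V

Open-circuit: V = 3.49 × 277/(546 + 277) = 1.17 V.
With the load, R2 becomes R2‖R_L = 114.4 Ω, so V = 3.49 × 114.4/660.4 = 0.605 V.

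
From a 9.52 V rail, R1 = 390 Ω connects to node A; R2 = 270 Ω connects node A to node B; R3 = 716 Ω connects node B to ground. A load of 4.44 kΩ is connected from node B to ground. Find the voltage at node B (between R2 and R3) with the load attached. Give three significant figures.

At node B, R3 is in parallel with the load: R3‖R_L = 616.6 Ω.
Below node A the resistance is R2 + (R3‖R_L) = 886.6 Ω, so V_A = 9.52 × 886.6/1277 = 6.612 V.
Then V_B = V_A × (R3‖R_L)/(R2 + R3‖R_L) = 6.612 × 616.6/886.6 = 4.60 V.

V ≈ 4.60 V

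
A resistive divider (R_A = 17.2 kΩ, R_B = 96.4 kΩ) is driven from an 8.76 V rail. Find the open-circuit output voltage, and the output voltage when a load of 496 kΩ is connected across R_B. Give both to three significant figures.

Unloaded: 7.43 V; loaded: 7.22 V

Open-circuit: V = 8.76 × 96.4/(17.2 + 96.4) = 7.43 V.
With the load, R_B becomes R_B‖R_L = 80.71 kΩ, so V = 8.76 × 80.71/97.91 = 7.22 V.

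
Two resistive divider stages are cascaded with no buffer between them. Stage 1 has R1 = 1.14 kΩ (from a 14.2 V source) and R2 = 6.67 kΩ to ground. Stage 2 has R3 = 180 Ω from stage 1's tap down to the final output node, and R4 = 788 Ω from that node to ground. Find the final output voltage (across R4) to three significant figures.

Stage 2 presents R3+R4 = 968.0 Ω as a load on stage 1's tap.
Stage 1's lower leg becomes R2‖(R3+R4) = 845.3 Ω, so V_mid = 14.2 × 845.3/1985 = 6.046 V.
Stage 2 is itself unloaded: V_out = V_mid × R4/(R3+R4) = 6.046 × 788/968.0 = 4.92 V.

V_out ≈ 4.92 V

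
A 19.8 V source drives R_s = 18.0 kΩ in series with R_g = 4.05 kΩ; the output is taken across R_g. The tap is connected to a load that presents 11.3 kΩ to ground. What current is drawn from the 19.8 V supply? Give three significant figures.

R_g‖R_L = 2.981 kΩ, so the source sees R_s + R_g‖R_L = 20.98 kΩ.
I = 19.8 V / 20.98 kΩ = 0.944 mA.

I ≈ 0.944 mA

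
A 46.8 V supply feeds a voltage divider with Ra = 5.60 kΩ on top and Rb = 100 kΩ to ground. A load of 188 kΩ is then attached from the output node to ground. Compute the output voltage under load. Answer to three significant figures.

The load sits in parallel with Rb: Rb‖R_L = (100 × 188) / (100 + 188) = 65.28 kΩ.
V_out = 46.8 × 65.28 / (5.60 + 65.28) = 46.8 × 65.28/70.88 = 43.1 V.

V_out ≈ 43.1 V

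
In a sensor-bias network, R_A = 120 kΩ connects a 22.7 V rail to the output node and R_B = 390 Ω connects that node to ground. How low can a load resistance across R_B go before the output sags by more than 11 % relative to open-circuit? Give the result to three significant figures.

Output resistance R_th = R_A‖R_B = (120000 × 390)/120400 = 388.7 Ω.
The fractional drop is R_th/(R_th + R_L); requiring this ≤ 0.110 gives R_L ≥ R_th(1/0.110 − 1) = 388.7 × 8.091 = 3.15 kΩ.

R_L(min) ≈ 3.15 kΩ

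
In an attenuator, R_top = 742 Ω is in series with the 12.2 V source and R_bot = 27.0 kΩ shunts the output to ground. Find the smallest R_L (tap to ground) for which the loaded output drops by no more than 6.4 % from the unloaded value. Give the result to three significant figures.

R_L(min) ≈ 10.6 kΩ

Output resistance R_th = R_top‖R_bot = (742 × 27000)/27740 = 722.2 Ω.
The fractional drop is R_th/(R_th + R_L); requiring this ≤ 0.0640 gives R_L ≥ R_th(1/0.0640 − 1) = 722.2 × 14.62 = 10.6 kΩ.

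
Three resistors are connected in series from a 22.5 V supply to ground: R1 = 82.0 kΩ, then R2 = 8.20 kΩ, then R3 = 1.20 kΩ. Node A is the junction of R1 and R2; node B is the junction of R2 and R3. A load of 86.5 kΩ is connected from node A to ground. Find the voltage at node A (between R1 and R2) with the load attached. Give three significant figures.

Below node A the series string R2+R3 = 9.400 kΩ sits in parallel with the 86.5 kΩ load: 8.479 kΩ.
V_A = 22.5 × 8.479/(82.0 + 8.479) = 2.11 V.

V ≈ 2.11 V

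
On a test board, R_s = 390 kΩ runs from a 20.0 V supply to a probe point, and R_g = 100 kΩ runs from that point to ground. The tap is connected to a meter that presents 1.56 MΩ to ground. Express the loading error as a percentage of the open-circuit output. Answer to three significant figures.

4.85 %

The divider's output (Thévenin) resistance is R_s‖R_g = 79.59 kΩ.
Fractional drop under load = R_th/(R_th + R_L) = 79.59 / (79.59 + 1560) = 0.04854.
So the output falls by 4.85 %.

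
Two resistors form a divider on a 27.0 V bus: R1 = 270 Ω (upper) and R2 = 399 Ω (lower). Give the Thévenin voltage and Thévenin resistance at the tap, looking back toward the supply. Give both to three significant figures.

V_th is the open-circuit tap voltage: 27.0 × 399/(270 + 399) = 16.1 V.
With the supply zeroed, R1 and R2 appear in parallel from the tap: R_th = R1‖R2 = (270 × 399)/669.0 = 161 Ω.

V_th = 16.1 V, R_th = 161 Ω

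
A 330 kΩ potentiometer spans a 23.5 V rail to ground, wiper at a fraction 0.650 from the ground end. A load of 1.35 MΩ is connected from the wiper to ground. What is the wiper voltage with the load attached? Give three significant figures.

The wiper splits the pot into (1−α)R = 115.5 kΩ above and αR = 214.5 kΩ below.
Lower section ‖ load = 185.1 kΩ.
V_wiper = 23.5 × 185.1/(115.5 + 185.1) = 14.5 V.

V ≈ 14.5 V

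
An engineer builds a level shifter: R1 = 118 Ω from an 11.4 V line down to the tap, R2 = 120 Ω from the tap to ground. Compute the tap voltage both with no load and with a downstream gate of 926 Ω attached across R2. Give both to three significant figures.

Unloaded: 5.75 V; loaded: 5.40 V

Open-circuit: V = 11.4 × 120/(118 + 120) = 5.75 V.
With the load, R2 becomes R2‖R_L = 106.2 Ω, so V = 11.4 × 106.2/224.2 = 5.40 V.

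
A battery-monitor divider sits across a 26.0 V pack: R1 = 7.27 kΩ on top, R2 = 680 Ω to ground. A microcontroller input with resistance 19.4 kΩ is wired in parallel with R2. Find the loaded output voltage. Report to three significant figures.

V_out ≈ 2.15 V

The load sits in parallel with R2: R2‖R_L = (680 × 19400) / (680 + 19400) = 657.0 Ω.
V_out = 26.0 × 657.0 / (7270 + 657.0) = 26.0 × 657.0/7927 = 2.15 V.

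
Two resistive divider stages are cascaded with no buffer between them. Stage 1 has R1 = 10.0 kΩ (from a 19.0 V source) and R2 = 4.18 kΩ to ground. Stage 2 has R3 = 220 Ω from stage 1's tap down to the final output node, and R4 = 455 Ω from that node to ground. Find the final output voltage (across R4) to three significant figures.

V_out ≈ 0.703 V

Stage 2 presents R3+R4 = 675.0 Ω as a load on stage 1's tap.
Stage 1's lower leg becomes R2‖(R3+R4) = 581.2 Ω, so V_mid = 19.0 × 581.2/10580 = 1.044 V.
Stage 2 is itself unloaded: V_out = V_mid × R4/(R3+R4) = 1.044 × 455/675.0 = 0.703 V.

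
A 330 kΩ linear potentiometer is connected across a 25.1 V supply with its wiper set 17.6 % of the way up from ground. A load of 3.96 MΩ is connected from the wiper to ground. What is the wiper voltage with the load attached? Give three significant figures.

The wiper splits the pot into (1−α)R = 271.9 kΩ above and αR = 58.08 kΩ below.
Lower section ‖ load = 57.24 kΩ.
V_wiper = 25.1 × 57.24/(271.9 + 57.24) = 4.36 V.

V ≈ 4.36 V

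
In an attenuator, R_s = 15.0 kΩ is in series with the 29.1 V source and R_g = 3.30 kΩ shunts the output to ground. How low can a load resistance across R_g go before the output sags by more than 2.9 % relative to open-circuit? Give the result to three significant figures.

Output resistance R_th = R_s‖R_g = (15.0 × 3.30)/18.30 = 2.705 kΩ.
The fractional drop is R_th/(R_th + R_L); requiring this ≤ 0.0290 gives R_L ≥ R_th(1/0.0290 − 1) = 2.705 × 33.48 = 90.6 kΩ.

R_L(min) ≈ 90.6 kΩ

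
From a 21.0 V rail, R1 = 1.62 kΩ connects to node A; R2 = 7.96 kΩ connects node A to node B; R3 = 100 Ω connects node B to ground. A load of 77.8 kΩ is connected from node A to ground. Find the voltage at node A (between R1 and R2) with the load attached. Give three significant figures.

Below node A the series string R2+R3 = 8060 Ω sits in parallel with the 77800 Ω load: 7303 Ω.
V_A = 21.0 × 7303/(1620 + 7303) = 17.2 V.

V ≈ 17.2 V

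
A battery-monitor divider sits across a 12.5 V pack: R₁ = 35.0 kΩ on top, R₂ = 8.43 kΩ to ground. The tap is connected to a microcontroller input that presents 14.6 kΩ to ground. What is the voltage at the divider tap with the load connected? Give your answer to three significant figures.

The load sits in parallel with R₂: R₂‖R_L = (8.43 × 14.6) / (8.43 + 14.6) = 5.344 kΩ.
V_out = 12.5 × 5.344 / (35.0 + 5.344) = 12.5 × 5.344/40.34 = 1.66 V.

V_out ≈ 1.66 V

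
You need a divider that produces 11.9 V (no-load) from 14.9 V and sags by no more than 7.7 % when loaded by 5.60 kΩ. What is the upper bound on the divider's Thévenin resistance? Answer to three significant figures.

R_th ≤ 467 Ω

Loading drop = R_th/(R_th + R_L) ≤ 0.0770, so R_th ≤ R_L · ε/(1−ε) = 5.60 kΩ × 0.0770/0.9230 = 467 Ω.
(Any R1, R2 with R2/(R1+R2) = 0.799 and R1‖R2 ≤ 467 Ω will meet the spec.)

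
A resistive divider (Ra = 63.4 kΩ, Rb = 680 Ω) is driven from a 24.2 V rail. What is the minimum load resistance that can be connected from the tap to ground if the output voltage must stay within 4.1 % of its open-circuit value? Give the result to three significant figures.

Output resistance R_th = Ra‖Rb = (63400 × 680)/64080 = 672.8 Ω.
The fractional drop is R_th/(R_th + R_L); requiring this ≤ 0.0410 gives R_L ≥ R_th(1/0.0410 − 1) = 672.8 × 23.39 = 15.7 kΩ.

R_L(min) ≈ 15.7 kΩ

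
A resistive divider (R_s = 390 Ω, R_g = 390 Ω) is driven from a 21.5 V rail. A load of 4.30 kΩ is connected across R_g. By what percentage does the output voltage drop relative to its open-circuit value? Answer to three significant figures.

The divider's output (Thévenin) resistance is R_s‖R_g = 195.0 Ω.
Fractional drop under load = R_th/(R_th + R_L) = 195.0 / (195.0 + 4300) = 0.04338.
So the output falls by 4.34 %.

4.34 %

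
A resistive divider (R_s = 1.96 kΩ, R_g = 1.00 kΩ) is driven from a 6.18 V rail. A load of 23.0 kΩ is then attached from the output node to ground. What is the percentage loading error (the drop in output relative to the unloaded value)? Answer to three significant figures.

The divider's output (Thévenin) resistance is R_s‖R_g = 0.6622 kΩ.
Fractional drop under load = R_th/(R_th + R_L) = 0.6622 / (0.6622 + 23.0) = 0.02798.
So the output falls by 2.80 %.

2.80 %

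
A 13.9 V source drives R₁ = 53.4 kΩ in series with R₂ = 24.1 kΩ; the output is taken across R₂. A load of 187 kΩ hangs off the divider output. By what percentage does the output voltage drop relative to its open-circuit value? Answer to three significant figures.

The divider's output (Thévenin) resistance is R₁‖R₂ = 16.61 kΩ.
Fractional drop under load = R_th/(R_th + R_L) = 16.61 / (16.61 + 187) = 0.08156.
So the output falls by 8.16 %.

8.16 %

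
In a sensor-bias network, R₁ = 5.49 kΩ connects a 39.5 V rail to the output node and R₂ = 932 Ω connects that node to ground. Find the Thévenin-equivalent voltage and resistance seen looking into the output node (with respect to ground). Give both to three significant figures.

V_th is the open-circuit tap voltage: 39.5 × 932/(5490 + 932) = 5.73 V.
With the supply zeroed, R₁ and R₂ appear in parallel from the tap: R_th = R₁‖R₂ = (5490 × 932)/6422 = 797 Ω.

V_th = 5.73 V, R_th = 797 Ω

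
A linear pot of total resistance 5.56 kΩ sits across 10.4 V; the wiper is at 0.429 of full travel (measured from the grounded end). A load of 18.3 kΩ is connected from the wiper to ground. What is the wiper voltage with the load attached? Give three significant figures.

The wiper splits the pot into (1−α)R = 3.175 kΩ above and αR = 2.385 kΩ below.
Lower section ‖ load = 2.110 kΩ.
V_wiper = 10.4 × 2.110/(3.175 + 2.110) = 4.15 V.

V ≈ 4.15 V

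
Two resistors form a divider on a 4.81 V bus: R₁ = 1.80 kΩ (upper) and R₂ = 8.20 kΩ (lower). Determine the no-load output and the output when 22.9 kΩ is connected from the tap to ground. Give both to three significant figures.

Unloaded: 3.94 V; loaded: 3.71 V

Open-circuit: V = 4.81 × 8.20/(1.80 + 8.20) = 3.94 V.
With the load, R₂ becomes R₂‖R_L = 6.038 kΩ, so V = 4.81 × 6.038/7.838 = 3.71 V.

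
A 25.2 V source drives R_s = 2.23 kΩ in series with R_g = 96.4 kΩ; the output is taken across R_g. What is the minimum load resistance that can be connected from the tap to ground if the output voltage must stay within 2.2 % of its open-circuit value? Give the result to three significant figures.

R_L(min) ≈ 96.9 kΩ

Output resistance R_th = R_s‖R_g = (2.23 × 96.4)/98.63 = 2.180 kΩ.
The fractional drop is R_th/(R_th + R_L); requiring this ≤ 0.0220 gives R_L ≥ R_th(1/0.0220 − 1) = 2.180 × 44.45 = 96.9 kΩ.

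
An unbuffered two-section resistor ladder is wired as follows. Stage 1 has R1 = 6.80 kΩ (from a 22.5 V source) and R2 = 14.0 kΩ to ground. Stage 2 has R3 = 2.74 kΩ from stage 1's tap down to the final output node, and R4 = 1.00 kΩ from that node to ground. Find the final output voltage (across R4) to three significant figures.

Stage 2 presents R3+R4 = 3.740 kΩ as a load on stage 1's tap.
Stage 1's lower leg becomes R2‖(R3+R4) = 2.952 kΩ, so V_mid = 22.5 × 2.952/9.752 = 6.810 V.
Stage 2 is itself unloaded: V_out = V_mid × R4/(R3+R4) = 6.810 × 1.00/3.740 = 1.82 V.

V_out ≈ 1.82 V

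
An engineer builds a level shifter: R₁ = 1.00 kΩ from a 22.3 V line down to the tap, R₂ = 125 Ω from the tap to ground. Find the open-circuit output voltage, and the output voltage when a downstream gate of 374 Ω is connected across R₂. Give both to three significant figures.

Unloaded: 2.48 V; loaded: 1.91 V

Open-circuit: V = 22.3 × 125/(1000 + 125) = 2.48 V.
With the load, R₂ becomes R₂‖R_L = 93.69 Ω, so V = 22.3 × 93.69/1094 = 1.91 V.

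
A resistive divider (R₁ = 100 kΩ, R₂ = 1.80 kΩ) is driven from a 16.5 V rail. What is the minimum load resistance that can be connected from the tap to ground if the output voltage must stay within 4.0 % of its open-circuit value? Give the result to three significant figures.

Output resistance R_th = R₁‖R₂ = (100 × 1.80)/101.8 = 1.768 kΩ.
The fractional drop is R_th/(R_th + R_L); requiring this ≤ 0.0400 gives R_L ≥ R_th(1/0.0400 − 1) = 1.768 × 24.00 = 42.4 kΩ.

R_L(min) ≈ 42.4 kΩ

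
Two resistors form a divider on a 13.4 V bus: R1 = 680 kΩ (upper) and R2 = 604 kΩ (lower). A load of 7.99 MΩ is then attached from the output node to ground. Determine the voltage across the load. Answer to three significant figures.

V_out ≈ 6.06 V

The load sits in parallel with R2: R2‖R_L = (604 × 7990) / (604 + 7990) = 561.5 kΩ.
V_out = 13.4 × 561.5 / (680 + 561.5) = 13.4 × 561.5/1242 = 6.06 V.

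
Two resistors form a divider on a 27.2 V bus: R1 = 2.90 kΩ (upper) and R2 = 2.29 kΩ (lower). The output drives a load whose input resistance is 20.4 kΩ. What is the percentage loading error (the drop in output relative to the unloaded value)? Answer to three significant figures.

5.90 %

The divider's output (Thévenin) resistance is R1‖R2 = 1.280 kΩ.
Fractional drop under load = R_th/(R_th + R_L) = 1.280 / (1.280 + 20.4) = 0.05902.
So the output falls by 5.90 %.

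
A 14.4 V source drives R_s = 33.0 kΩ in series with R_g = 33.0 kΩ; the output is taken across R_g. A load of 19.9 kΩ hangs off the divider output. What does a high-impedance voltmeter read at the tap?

The load sits in parallel with R_g: R_g‖R_L = (33.0 × 19.9) / (33.0 + 19.9) = 12.41 kΩ.
V_out = 14.4 × 12.41 / (33.0 + 12.41) = 14.4 × 12.41/45.41 = 3.94 V.

V_out ≈ 3.94 V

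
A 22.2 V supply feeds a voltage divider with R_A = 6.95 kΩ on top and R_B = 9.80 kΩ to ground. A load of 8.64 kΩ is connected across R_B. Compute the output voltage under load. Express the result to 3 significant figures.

The load sits in parallel with R_B: R_B‖R_L = (9.80 × 8.64) / (9.80 + 8.64) = 4.592 kΩ.
V_out = 22.2 × 4.592 / (6.95 + 4.592) = 22.2 × 4.592/11.54 = 8.83 V.

V_out ≈ 8.83 V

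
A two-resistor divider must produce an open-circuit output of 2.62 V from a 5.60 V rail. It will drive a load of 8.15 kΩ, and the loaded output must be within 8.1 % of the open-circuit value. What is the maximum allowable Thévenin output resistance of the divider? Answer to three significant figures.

Loading drop = R_th/(R_th + R_L) ≤ 0.0810, so R_th ≤ R_L · ε/(1−ε) = 8.15 kΩ × 0.0810/0.9190 = 718 Ω.

R_th ≤ 718 Ω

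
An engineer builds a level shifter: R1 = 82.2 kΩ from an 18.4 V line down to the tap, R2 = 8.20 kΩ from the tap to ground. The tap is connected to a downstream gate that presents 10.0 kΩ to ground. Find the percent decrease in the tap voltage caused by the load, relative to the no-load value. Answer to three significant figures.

42.7 %

Unloaded V = 18.4 × 8.20/90.40 = 1.669 V.
Loaded: R2‖R_L = 4.505 kΩ, giving V = 18.4 × 4.505/86.71 = 0.9561 V.
Drop = (1.669 − 0.9561) / 1.669 = 42.7 %.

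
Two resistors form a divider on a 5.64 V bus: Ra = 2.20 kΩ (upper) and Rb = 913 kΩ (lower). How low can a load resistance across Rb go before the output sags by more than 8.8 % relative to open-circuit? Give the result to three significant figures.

R_L(min) ≈ 22.7 kΩ

Output resistance R_th = Ra‖Rb = (2.20 × 913)/915.2 = 2.195 kΩ.
The fractional drop is R_th/(R_th + R_L); requiring this ≤ 0.0880 gives R_L ≥ R_th(1/0.0880 − 1) = 2.195 × 10.36 = 22.7 kΩ.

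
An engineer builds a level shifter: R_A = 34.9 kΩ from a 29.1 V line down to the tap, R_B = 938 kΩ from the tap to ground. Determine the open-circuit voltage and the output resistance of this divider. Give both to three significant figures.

V_th is the open-circuit tap voltage: 29.1 × 938/(34.9 + 938) = 28.1 V.
With the supply zeroed, R_A and R_B appear in parallel from the tap: R_th = R_A‖R_B = (34.9 × 938)/972.9 = 33.6 kΩ.

V_th = 28.1 V, R_th = 33.6 kΩ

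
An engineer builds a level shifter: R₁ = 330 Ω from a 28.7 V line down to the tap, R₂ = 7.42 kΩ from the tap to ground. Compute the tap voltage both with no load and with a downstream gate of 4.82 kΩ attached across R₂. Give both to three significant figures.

Unloaded: 27.5 V; loaded: 25.8 V

Open-circuit: V = 28.7 × 7420/(330 + 7420) = 27.5 V.
With the load, R₂ becomes R₂‖R_L = 2922 Ω, so V = 28.7 × 2922/3252 = 25.8 V.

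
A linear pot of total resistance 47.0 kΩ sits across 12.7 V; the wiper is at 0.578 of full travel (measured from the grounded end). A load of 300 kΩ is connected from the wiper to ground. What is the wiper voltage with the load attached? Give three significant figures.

The wiper splits the pot into (1−α)R = 19.83 kΩ above and αR = 27.17 kΩ below.
Lower section ‖ load = 24.91 kΩ.
V_wiper = 12.7 × 24.91/(19.83 + 24.91) = 7.07 V.

V ≈ 7.07 V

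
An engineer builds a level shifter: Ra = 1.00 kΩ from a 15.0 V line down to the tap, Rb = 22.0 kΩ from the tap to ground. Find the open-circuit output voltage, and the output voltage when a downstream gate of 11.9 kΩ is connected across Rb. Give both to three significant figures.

Open-circuit: V = 15.0 × 22.0/(1.00 + 22.0) = 14.3 V.
With the load, Rb becomes Rb‖R_L = 7.723 kΩ, so V = 15.0 × 7.723/8.723 = 13.3 V.

Unloaded: 14.3 V; loaded: 13.3 V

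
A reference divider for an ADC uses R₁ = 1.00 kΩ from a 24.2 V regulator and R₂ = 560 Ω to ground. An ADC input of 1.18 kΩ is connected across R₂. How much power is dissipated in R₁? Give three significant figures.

P ≈ 308 mW

Total resistance from the source is R₁ + (R₂‖R_L) = 1380 Ω, so I = 24.2/1380 Ω = 17.54 mA.
P = I²·R₁ = (17.54 mA)² × 1.00 kΩ = 308 mW.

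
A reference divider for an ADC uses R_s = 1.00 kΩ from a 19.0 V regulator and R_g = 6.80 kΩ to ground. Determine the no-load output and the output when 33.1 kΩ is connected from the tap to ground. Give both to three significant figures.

Open-circuit: V = 19.0 × 6.80/(1.00 + 6.80) = 16.6 V.
With the load, R_g becomes R_g‖R_L = 5.641 kΩ, so V = 19.0 × 5.641/6.641 = 16.1 V.

Unloaded: 16.6 V; loaded: 16.1 V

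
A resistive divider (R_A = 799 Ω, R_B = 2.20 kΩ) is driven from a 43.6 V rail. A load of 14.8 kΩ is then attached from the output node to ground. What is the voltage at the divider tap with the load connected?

The load sits in parallel with R_B: R_B‖R_L = (2200 × 14800) / (2200 + 14800) = 1915 Ω.
V_out = 43.6 × 1915 / (799 + 1915) = 43.6 × 1915/2714 = 30.8 V.

V_out ≈ 30.8 V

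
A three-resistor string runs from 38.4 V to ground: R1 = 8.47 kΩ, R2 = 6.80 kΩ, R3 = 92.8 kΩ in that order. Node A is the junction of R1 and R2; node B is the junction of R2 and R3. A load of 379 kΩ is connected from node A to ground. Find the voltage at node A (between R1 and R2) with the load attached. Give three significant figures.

V ≈ 34.7 V

Below node A the series string R2+R3 = 99.60 kΩ sits in parallel with the 379 kΩ load: 78.87 kΩ.
V_A = 38.4 × 78.87/(8.47 + 78.87) = 34.7 V.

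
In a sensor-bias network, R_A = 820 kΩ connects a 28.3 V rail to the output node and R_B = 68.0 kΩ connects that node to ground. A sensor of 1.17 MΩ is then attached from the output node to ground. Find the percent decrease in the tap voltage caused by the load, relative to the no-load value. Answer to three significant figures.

The divider's output (Thévenin) resistance is R_A‖R_B = 62.79 kΩ.
Fractional drop under load = R_th/(R_th + R_L) = 62.79 / (62.79 + 1170) = 0.05094.
So the output falls by 5.09 %.

5.09 %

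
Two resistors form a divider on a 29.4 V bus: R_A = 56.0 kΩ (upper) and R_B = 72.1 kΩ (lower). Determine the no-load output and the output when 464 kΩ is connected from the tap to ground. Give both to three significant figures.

Open-circuit: V = 29.4 × 72.1/(56.0 + 72.1) = 16.5 V.
With the load, R_B becomes R_B‖R_L = 62.40 kΩ, so V = 29.4 × 62.40/118.4 = 15.5 V.

Unloaded: 16.5 V; loaded: 15.5 V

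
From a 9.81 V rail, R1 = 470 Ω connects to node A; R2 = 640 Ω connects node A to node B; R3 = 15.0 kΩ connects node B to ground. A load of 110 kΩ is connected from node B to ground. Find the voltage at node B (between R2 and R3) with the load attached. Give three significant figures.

V ≈ 9.05 V

At node B, R3 is in parallel with the load: R3‖R_L = 13200 Ω.
Below node A the resistance is R2 + (R3‖R_L) = 13840 Ω, so V_A = 9.81 × 13840/14310 = 9.488 V.
Then V_B = V_A × (R3‖R_L)/(R2 + R3‖R_L) = 9.488 × 13200/13840 = 9.05 V.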